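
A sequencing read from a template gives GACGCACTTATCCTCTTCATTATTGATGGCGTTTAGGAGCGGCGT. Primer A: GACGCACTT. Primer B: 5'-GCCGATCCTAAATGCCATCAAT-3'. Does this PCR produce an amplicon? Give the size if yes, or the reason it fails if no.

Primer B (GCCGATCCTAAATGCCATCAAT) does not match the top strand, and its reverse complement ATTGATGGCATTTAGGATCGGC does not match either.
With no annealing site for primer B, no amplification occurs.

No product — primer B has no binding site in the template.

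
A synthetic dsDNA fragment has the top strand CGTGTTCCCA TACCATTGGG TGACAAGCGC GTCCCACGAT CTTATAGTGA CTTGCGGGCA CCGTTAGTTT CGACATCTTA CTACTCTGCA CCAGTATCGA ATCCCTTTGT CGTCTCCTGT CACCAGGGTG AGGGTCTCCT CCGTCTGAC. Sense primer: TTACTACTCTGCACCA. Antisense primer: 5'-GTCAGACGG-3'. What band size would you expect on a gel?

Scanning the template, TTACTACTCTGCACCA occurs at positions 78–93; this primer anneals to the bottom strand there with its 3' end pointing downstream.
Reverse complement of the reverse primer: CCGTCTGAC. This occurs on the top strand at positions 141–149.
Amplicon spans positions 78–149: 72 bp.

72 bp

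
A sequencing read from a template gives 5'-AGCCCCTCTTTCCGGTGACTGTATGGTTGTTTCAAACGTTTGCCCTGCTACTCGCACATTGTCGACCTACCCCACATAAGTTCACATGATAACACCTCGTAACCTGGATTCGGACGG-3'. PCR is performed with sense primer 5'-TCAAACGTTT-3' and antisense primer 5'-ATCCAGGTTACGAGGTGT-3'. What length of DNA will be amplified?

Scanning the template, TCAAACGTTT occurs at positions 32–41; this primer anneals to the bottom strand there with its 3' end pointing downstream.
The reverse primer's reverse complement is ACACCTCGTAACCTGGAT, which matches the template at positions 92–109.
Amplicon spans positions 32–109: 78 bp.

78 bp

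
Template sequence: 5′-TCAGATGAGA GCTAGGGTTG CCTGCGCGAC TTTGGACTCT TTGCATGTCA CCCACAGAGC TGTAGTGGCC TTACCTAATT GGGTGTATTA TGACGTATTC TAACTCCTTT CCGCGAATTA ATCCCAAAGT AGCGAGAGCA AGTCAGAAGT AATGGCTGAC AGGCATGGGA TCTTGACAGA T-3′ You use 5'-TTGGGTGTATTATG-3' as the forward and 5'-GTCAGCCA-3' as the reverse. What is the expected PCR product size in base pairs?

82 bp

The forward primer matches the template at positions 79–92.
Taking the reverse complement of GTCAGCCA gives TGGCTGAC, found at positions 153–160 on the template; the primer anneals here to the top strand with its 3' end pointing upstream.
Product length = (reverse-primer end) − (forward-primer start) + 1 = 160 − 79 + 1 = 82 bp.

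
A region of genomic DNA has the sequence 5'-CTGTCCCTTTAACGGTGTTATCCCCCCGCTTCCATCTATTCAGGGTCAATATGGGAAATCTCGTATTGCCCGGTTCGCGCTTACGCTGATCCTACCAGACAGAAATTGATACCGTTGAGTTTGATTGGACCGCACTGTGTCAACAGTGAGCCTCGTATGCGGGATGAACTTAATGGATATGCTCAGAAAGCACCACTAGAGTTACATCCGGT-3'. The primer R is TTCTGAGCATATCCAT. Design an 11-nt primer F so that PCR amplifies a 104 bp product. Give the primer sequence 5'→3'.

The reverse primer's reverse complement ATGGATATGCTCAGAA matches the template at positions 173–188, so the product ends at position 188.
A 104 bp product then starts at position 188 − 104 + 1 = 85.
The forward primer is identical to the top strand there: GCTGATCCTAC.

5'-GCTGATCCTAC-3'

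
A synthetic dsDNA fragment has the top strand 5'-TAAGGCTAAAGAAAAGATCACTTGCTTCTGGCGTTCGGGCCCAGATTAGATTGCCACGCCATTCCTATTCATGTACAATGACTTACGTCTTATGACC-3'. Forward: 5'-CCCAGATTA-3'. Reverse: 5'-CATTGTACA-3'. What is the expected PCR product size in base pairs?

41 bp

The forward primer matches the template at positions 40–48.
Reverse complement of the reverse primer: TGTACAATG. This occurs on the top strand at positions 72–80.
Product length = (reverse-primer end) − (forward-primer start) + 1 = 80 − 40 + 1 = 41 bp.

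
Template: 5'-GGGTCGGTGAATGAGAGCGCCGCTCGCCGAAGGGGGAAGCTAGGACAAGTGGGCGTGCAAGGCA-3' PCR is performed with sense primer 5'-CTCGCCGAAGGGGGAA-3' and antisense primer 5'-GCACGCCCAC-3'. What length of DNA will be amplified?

The forward primer matches the template at positions 23–38.
Reverse complement of the reverse primer: GTGGGCGTGC. This occurs on the top strand at positions 49–58.
The product runs from position 23 to position 58, so its length is 58 − 23 + 1 = 36 bp.

36 bp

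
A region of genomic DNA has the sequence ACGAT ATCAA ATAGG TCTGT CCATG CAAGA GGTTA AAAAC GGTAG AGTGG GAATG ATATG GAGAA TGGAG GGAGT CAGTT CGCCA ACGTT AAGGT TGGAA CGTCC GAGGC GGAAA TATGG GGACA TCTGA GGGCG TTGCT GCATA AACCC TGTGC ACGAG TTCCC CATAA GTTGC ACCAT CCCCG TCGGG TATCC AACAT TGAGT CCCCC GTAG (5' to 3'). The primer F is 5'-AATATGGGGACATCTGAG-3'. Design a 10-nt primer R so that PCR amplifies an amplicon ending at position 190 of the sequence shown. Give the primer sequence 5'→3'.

The forward primer binds at positions 114–131; the product's 3' end on the top strand is position 190.
The reverse primer anneals to the top strand over positions 181–190, i.e. to CCCCGTCGGG.
Its sequence written 5'→3' is the reverse complement: CCCGACGGGG.

5'-CCCGACGGGG-3'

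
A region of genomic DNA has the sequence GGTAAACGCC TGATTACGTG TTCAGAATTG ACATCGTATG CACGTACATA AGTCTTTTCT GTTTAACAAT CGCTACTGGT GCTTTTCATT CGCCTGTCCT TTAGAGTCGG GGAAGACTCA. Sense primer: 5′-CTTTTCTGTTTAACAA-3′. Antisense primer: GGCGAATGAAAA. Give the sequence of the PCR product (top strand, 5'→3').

5'-CTTTTCTGTTTAACAATCGCTACTGGTGCTTTTCATTCGCC-3'

Forward primer CTTTTCTGTTTAACAA is found on the top strand at positions 54–69.
The reverse primer's reverse complement is TTTTCATTCGCC, which matches the template at positions 83–94.
The product is the template from position 54 through 94 (41 bp).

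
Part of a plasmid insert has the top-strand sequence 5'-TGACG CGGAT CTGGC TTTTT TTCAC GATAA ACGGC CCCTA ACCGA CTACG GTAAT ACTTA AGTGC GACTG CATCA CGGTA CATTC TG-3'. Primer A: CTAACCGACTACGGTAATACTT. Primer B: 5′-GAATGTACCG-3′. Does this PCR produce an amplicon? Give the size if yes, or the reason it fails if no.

Yes — a 48 bp product.

Primer A (CTAACCGACTACGGTAATACTT) matches the top strand at positions 38–59; it acts as a forward primer.
Primer B's reverse complement is CGGTACATTC, matching the top strand at positions 76–85; it acts as a reverse primer.
The 3' ends face each other across positions 38–85, giving a 48 bp product.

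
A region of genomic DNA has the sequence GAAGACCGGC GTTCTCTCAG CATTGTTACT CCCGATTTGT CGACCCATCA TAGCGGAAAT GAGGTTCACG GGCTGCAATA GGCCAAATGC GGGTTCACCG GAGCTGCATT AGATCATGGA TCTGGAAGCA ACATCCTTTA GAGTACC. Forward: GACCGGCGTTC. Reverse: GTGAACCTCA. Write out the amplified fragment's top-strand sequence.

Scanning the template, GACCGGCGTTC occurs at positions 4–14; this primer anneals to the bottom strand there with its 3' end pointing downstream.
Reverse complement of the reverse primer: TGAGGTTCAC. This occurs on the top strand at positions 60–69.
The product is the template from position 4 through 69 (66 bp).

5'-GACCGGCGTTCTCTCAGCATTGTTACTCCCGATTTGTCGACCCATCATAGCGGAAATGAGGTTCAC-3'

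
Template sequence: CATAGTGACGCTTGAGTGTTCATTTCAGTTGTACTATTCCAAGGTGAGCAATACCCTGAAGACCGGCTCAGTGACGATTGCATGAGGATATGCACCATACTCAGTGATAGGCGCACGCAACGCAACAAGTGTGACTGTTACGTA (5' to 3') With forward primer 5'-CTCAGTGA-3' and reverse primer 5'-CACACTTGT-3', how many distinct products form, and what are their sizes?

The forward primer CTCAGTGA matches the top strand at positions 67–74, 100–107.
The reverse primer's reverse complement is ACAAGTGTG, matching at positions 125–133.
Each forward site pairs with the reverse site to give a product ending at position 133: sizes 67, 34 bp.

Two products: 67 bp, 34 bp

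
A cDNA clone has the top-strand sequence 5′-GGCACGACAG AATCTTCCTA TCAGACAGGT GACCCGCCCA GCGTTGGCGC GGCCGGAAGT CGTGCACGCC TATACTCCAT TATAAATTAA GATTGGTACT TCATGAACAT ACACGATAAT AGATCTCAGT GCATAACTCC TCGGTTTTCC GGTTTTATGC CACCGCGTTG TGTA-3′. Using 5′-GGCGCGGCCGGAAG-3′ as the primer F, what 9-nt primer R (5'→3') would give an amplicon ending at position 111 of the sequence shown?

5'-TATGTTCAT-3'

The forward primer binds at positions 46–59; the product's 3' end on the top strand is position 111.
The reverse primer anneals to the top strand over positions 103–111, i.e. to ATGAACATA.
Its sequence written 5'→3' is the reverse complement: TATGTTCAT.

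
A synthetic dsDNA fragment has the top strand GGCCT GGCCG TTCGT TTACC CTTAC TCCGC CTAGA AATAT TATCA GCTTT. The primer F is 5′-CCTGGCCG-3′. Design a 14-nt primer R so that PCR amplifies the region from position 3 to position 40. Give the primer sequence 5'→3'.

The product's 3' end on the top strand is position 40.
The reverse primer anneals to the top strand over positions 27–40, i.e. to CCGCCTAGAAATAT.
Its sequence written 5'→3' is the reverse complement: ATATTTCTAGGCGG.

5'-ATATTTCTAGGCGG-3'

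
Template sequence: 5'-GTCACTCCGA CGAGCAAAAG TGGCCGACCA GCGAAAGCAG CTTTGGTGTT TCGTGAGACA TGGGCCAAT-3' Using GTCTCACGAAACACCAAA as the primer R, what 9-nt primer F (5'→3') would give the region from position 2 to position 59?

5'-TCACTCCGA-3'

The reverse primer's reverse complement TTTGGTGTTTCGTGAGAC matches the template at positions 42–59; the product starts at position 2.
The forward primer is identical to the top strand over positions 2–10: TCACTCCGA.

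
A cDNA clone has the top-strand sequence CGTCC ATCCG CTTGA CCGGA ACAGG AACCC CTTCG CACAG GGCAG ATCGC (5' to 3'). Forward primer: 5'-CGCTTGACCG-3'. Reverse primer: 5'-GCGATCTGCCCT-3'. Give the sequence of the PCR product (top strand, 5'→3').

The forward primer matches the template at positions 9–18.
Taking the reverse complement of GCGATCTGCCCT gives AGGGCAGATCGC, found at positions 39–50 on the template; the primer anneals here to the top strand with its 3' end pointing upstream.
The product is the template from position 9 through 50 (42 bp).

5'-CGCTTGACCGGAACAGGAACCCCTTCGCACAGGGCAGATCGC-3'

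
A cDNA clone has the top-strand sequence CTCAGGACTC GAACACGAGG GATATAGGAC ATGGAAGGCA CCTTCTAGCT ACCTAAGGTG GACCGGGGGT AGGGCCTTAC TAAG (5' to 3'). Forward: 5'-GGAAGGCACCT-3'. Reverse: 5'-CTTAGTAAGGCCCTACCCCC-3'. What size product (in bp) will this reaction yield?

Forward primer GGAAGGCACCT is found on the top strand at positions 33–43.
The reverse primer's reverse complement is GGGGGTAGGGCCTTACTAAG, which matches the template at positions 65–84.
The product runs from position 33 to position 84, so its length is 84 − 33 + 1 = 52 bp.

52 bp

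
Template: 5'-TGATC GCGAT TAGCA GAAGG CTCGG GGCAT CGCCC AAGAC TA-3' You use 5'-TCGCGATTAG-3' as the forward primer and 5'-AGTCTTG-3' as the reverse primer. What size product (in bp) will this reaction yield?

Forward primer TCGCGATTAG is found on the top strand at positions 4–13.
Taking the reverse complement of AGTCTTG gives CAAGACT, found at positions 35–41 on the template; the primer anneals here to the top strand with its 3' end pointing upstream.
The product runs from position 4 to position 41, so its length is 41 − 4 + 1 = 38 bp.

38 bp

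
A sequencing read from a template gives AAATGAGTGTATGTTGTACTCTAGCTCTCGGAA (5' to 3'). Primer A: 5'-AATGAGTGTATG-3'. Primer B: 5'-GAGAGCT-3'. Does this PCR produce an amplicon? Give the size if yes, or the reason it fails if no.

Primer A (AATGAGTGTATG) matches the top strand at positions 2–13; it acts as a forward primer.
Primer B's reverse complement is AGCTCTC, matching the top strand at positions 23–29; it acts as a reverse primer.
The 3' ends face each other across positions 2–29, giving a 28 bp product.

Yes — a 28 bp product.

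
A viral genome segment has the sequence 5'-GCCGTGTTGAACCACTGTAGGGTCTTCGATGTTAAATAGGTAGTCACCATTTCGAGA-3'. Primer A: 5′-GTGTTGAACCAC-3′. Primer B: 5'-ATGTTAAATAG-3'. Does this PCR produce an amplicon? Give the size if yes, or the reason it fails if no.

Primer A (GTGTTGAACCAC) matches the top strand at positions 4–15 (3' end points downstream).
Primer B (ATGTTAAATAG) also matches the top strand directly, at positions 29–39 — its reverse complement CTATTTAACAT is not present.
Both primers anneal to the bottom strand with 3' ends pointing the same way, so neither can prime synthesis back toward the other.

No product — both primers anneal to the same strand and extend in the same direction.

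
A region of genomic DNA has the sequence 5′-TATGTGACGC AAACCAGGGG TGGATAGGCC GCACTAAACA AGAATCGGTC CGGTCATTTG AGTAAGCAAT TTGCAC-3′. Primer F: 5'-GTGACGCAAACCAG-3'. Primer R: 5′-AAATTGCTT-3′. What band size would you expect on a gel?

The forward primer matches the template at positions 4–17.
The reverse primer's reverse complement is AAGCAATTT, which matches the template at positions 64–72.
The product runs from position 4 to position 72, so its length is 72 − 4 + 1 = 69 bp.

69 bp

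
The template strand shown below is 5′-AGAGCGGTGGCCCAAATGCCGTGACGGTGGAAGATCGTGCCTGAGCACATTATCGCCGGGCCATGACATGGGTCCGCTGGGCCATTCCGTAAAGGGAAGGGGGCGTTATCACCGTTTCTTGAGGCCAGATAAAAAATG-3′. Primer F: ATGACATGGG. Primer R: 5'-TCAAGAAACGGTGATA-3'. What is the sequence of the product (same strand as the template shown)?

5'-ATGACATGGGTCCGCTGGGCCATTCCGTAAAGGGAAGGGGGCGTTATCACCGTTTCTTGA-3'

Forward primer ATGACATGGG is found on the top strand at positions 63–72.
Taking the reverse complement of TCAAGAAACGGTGATA gives TATCACCGTTTCTTGA, found at positions 107–122 on the template; the primer anneals here to the top strand with its 3' end pointing upstream.
The product is the template from position 63 through 122 (60 bp).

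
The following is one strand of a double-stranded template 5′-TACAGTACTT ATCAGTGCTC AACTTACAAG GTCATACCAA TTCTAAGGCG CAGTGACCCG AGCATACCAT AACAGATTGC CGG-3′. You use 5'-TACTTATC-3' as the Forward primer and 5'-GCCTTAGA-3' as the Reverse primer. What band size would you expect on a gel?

Forward primer TACTTATC is found on the top strand at positions 6–13.
Reverse complement of the reverse primer: TCTAAGGC. This occurs on the top strand at positions 42–49.
Product length = (reverse-primer end) − (forward-primer start) + 1 = 49 − 6 + 1 = 44 bp.

44 bp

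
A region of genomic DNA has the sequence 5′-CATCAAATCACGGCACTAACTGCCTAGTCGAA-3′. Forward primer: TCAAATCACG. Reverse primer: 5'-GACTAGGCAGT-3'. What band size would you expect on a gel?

Forward primer TCAAATCACG is found on the top strand at positions 3–12.
Taking the reverse complement of GACTAGGCAGT gives ACTGCCTAGTC, found at positions 19–29 on the template; the primer anneals here to the top strand with its 3' end pointing upstream.
The product runs from position 3 to position 29, so its length is 29 − 3 + 1 = 27 bp.

27 bp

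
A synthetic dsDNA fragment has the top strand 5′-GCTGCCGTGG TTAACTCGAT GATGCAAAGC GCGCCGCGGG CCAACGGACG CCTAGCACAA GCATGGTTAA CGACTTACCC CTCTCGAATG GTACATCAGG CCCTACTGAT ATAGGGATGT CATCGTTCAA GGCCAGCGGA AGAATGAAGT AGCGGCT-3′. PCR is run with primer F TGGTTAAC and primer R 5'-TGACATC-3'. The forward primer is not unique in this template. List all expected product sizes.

The forward primer TGGTTAAC matches the top strand at positions 8–15, 64–71.
The reverse primer's reverse complement is GATGTCA, matching at positions 116–122.
Each forward site pairs with the reverse site to give a product ending at position 122: sizes 115, 59 bp.

115 bp, 59 bp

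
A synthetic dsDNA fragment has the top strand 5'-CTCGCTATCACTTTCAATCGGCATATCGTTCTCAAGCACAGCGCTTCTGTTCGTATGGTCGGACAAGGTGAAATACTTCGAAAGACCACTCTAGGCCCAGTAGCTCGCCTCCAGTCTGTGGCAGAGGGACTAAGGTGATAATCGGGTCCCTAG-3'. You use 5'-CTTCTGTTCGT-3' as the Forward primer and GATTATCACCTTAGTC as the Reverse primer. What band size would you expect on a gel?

100 bp

Scanning the template, CTTCTGTTCGT occurs at positions 44–54; this primer anneals to the bottom strand there with its 3' end pointing downstream.
The reverse primer's reverse complement is GACTAAGGTGATAATC, which matches the template at positions 128–143.
Amplicon spans positions 44–143: 100 bp.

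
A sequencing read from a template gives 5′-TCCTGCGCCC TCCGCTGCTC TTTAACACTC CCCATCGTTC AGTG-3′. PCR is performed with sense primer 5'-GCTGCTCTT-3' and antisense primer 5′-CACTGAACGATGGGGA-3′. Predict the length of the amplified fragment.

31 bp

The forward primer matches the template at positions 14–22.
Taking the reverse complement of CACTGAACGATGGGGA gives TCCCCATCGTTCAGTG, found at positions 29–44 on the template; the primer anneals here to the top strand with its 3' end pointing upstream.
Amplicon spans positions 14–44: 31 bp.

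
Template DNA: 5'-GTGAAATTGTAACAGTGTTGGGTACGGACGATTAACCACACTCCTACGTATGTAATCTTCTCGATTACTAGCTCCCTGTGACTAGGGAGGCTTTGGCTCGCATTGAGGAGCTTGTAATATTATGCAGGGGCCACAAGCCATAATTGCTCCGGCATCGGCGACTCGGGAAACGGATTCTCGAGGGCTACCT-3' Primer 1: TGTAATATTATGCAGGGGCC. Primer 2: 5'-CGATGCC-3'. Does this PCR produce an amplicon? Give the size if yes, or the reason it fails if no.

Yes — a 45 bp product.

Primer 1 (TGTAATATTATGCAGGGGCC) matches the top strand at positions 113–132; it acts as a forward primer.
Primer 2's reverse complement is GGCATCG, matching the top strand at positions 151–157; it acts as a reverse primer.
The 3' ends face each other across positions 113–157, giving a 45 bp product.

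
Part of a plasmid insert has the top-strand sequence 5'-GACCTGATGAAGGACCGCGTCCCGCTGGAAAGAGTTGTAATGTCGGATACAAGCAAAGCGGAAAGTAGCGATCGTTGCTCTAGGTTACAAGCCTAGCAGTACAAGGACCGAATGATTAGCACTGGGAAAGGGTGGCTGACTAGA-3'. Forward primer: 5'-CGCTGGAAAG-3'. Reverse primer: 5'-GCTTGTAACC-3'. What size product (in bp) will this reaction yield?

70 bp

Scanning the template, CGCTGGAAAG occurs at positions 23–32; this primer anneals to the bottom strand there with its 3' end pointing downstream.
Reverse complement of the reverse primer: GGTTACAAGC. This occurs on the top strand at positions 83–92.
The product runs from position 23 to position 92, so its length is 92 − 23 + 1 = 70 bp.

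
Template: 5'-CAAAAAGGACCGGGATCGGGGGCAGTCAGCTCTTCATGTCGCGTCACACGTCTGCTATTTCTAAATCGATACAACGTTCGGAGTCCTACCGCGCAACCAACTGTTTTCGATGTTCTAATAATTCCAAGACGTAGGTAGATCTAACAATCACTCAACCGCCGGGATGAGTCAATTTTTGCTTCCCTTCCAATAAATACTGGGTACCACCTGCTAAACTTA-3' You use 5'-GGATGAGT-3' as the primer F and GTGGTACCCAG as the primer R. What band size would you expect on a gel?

46 bp

The forward primer matches the template at positions 162–169.
Taking the reverse complement of GTGGTACCCAG gives CTGGGTACCAC, found at positions 197–207 on the template; the primer anneals here to the top strand with its 3' end pointing upstream.
The product runs from position 162 to position 207, so its length is 207 − 162 + 1 = 46 bp.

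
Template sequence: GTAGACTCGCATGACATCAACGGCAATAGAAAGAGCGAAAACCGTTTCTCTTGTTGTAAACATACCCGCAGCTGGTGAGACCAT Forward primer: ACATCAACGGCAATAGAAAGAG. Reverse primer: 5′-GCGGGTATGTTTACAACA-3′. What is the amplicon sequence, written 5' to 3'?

Forward primer ACATCAACGGCAATAGAAAGAG is found on the top strand at positions 14–35.
Reverse complement of the reverse primer: TGTTGTAAACATACCCGC. This occurs on the top strand at positions 52–69.
The product is the template from position 14 through 69 (56 bp).

5'-ACATCAACGGCAATAGAAAGAGCGAAAACCGTTTCTCTTGTTGTAAACATACCCGC-3'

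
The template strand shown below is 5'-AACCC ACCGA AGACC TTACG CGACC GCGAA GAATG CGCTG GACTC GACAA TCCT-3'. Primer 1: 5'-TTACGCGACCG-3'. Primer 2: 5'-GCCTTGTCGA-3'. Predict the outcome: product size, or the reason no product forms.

No product — primer 2 has no binding site in the template.

Primer 2 (GCCTTGTCGA) does not match the top strand, and its reverse complement TCGACAAGGC does not match either.
With no annealing site for primer 2, no amplification occurs.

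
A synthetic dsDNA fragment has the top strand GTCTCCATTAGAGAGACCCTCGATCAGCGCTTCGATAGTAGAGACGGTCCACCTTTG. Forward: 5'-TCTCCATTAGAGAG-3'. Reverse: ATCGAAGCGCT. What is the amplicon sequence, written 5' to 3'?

5'-TCTCCATTAGAGAGACCCTCGATCAGCGCTTCGAT-3'

The forward primer matches the template at positions 2–15.
The reverse primer's reverse complement is AGCGCTTCGAT, which matches the template at positions 26–36.
The product is the template from position 2 through 36 (35 bp).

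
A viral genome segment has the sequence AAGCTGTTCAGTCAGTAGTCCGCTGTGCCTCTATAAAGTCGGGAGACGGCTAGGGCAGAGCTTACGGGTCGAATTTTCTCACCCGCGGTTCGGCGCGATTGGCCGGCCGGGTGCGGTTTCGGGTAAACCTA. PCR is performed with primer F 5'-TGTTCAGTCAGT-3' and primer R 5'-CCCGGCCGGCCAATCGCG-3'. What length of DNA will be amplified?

107 bp

The forward primer matches the template at positions 5–16.
The reverse primer's reverse complement is CGCGATTGGCCGGCCGGG, which matches the template at positions 94–111.
Product length = (reverse-primer end) − (forward-primer start) + 1 = 111 − 5 + 1 = 107 bp.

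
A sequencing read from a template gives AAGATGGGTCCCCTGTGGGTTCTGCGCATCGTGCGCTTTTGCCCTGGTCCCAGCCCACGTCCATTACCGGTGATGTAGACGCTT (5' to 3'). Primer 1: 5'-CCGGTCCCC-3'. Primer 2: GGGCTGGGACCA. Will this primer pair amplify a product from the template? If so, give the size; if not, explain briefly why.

No product — primer 1 has no binding site in the template.

Primer 1 (CCGGTCCCC) does not match the top strand, and its reverse complement GGGGACCGG does not match either.
With no annealing site for primer 1, no amplification occurs.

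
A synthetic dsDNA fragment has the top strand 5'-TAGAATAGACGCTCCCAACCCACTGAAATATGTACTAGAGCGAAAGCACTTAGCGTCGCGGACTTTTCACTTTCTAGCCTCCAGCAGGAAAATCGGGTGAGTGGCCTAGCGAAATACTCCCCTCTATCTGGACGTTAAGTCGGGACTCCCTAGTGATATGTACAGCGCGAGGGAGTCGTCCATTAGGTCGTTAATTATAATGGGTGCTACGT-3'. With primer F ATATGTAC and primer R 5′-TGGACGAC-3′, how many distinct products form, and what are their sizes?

Two products: 155 bp, 27 bp

The forward primer ATATGTAC matches the top strand at positions 28–35, 156–163.
The reverse primer's reverse complement is GTCGTCCA, matching at positions 175–182.
Each forward site pairs with the reverse site to give a product ending at position 182: sizes 155, 27 bp.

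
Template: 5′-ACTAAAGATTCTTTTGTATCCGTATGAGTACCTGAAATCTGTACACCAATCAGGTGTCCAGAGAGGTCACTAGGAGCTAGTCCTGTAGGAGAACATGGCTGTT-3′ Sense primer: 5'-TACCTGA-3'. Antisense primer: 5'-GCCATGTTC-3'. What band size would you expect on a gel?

The forward primer matches the template at positions 29–35.
Taking the reverse complement of GCCATGTTC gives GAACATGGC, found at positions 91–99 on the template; the primer anneals here to the top strand with its 3' end pointing upstream.
Amplicon spans positions 29–99: 71 bp.

71 bp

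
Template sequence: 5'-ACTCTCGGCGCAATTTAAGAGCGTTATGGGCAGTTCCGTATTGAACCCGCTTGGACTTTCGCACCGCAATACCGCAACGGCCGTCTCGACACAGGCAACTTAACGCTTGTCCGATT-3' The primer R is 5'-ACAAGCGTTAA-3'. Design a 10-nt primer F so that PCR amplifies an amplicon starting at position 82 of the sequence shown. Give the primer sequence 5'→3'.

5'-CGTCTCGACA-3'

The reverse primer's reverse complement TTAACGCTTGT matches the template at positions 100–110; the product starts at position 82.
The forward primer is identical to the top strand over positions 82–91: CGTCTCGACA.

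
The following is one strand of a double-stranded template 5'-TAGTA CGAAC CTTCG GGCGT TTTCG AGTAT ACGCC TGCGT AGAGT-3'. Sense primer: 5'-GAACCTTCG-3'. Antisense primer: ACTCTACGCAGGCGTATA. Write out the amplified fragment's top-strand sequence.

5'-GAACCTTCGGGCGTTTTCGAGTATACGCCTGCGTAGAGT-3'

Scanning the template, GAACCTTCG occurs at positions 7–15; this primer anneals to the bottom strand there with its 3' end pointing downstream.
The reverse primer's reverse complement is TATACGCCTGCGTAGAGT, which matches the template at positions 28–45.
The product is the template from position 7 through 45 (39 bp).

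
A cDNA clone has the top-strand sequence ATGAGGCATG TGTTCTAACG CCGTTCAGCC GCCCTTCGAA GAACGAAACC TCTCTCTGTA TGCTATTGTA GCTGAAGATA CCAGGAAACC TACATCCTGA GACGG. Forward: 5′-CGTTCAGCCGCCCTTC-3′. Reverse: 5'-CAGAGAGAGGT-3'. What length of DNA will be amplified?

37 bp

The forward primer matches the template at positions 22–37.
Reverse complement of the reverse primer: ACCTCTCTCTG. This occurs on the top strand at positions 48–58.
Product length = (reverse-primer end) − (forward-primer start) + 1 = 58 − 22 + 1 = 37 bp.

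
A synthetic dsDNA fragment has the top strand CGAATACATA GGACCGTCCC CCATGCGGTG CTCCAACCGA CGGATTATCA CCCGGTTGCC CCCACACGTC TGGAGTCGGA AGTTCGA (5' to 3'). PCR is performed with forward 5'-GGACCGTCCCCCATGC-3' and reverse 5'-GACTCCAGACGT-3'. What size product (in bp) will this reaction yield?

The forward primer matches the template at positions 11–26.
Reverse complement of the reverse primer: ACGTCTGGAGTC. This occurs on the top strand at positions 66–77.
Product length = (reverse-primer end) − (forward-primer start) + 1 = 77 − 11 + 1 = 67 bp.

67 bp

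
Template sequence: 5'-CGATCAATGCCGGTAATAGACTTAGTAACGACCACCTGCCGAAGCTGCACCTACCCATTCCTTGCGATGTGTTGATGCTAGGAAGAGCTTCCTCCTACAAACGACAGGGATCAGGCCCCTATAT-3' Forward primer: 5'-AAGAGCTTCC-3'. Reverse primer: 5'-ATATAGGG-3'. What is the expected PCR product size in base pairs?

42 bp

The forward primer matches the template at positions 83–92.
Taking the reverse complement of ATATAGGG gives CCCTATAT, found at positions 117–124 on the template; the primer anneals here to the top strand with its 3' end pointing upstream.
Product length = (reverse-primer end) − (forward-primer start) + 1 = 124 − 83 + 1 = 42 bp.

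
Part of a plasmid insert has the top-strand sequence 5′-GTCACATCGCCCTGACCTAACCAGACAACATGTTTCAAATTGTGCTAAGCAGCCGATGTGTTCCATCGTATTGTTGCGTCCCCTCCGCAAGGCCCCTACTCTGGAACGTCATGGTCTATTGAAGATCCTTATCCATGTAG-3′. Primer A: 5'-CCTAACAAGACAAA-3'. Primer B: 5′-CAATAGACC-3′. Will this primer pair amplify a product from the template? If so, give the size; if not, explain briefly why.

Primer A (CCTAACAAGACAAA) does not match the top strand, and its reverse complement TTTGTCTTGTTAGG does not match either.
With no annealing site for primer A, no amplification occurs.

No product — primer A has no binding site in the template.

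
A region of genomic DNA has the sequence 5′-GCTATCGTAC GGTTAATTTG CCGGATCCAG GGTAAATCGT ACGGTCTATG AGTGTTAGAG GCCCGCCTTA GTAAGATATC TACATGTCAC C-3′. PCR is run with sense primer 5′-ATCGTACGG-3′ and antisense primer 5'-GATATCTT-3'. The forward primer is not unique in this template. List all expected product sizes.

The forward primer ATCGTACGG matches the top strand at positions 4–12, 36–44.
The reverse primer's reverse complement is AAGATATC, matching at positions 73–80.
Each forward site pairs with the reverse site to give a product ending at position 80: sizes 77, 45 bp.

77 bp, 45 bp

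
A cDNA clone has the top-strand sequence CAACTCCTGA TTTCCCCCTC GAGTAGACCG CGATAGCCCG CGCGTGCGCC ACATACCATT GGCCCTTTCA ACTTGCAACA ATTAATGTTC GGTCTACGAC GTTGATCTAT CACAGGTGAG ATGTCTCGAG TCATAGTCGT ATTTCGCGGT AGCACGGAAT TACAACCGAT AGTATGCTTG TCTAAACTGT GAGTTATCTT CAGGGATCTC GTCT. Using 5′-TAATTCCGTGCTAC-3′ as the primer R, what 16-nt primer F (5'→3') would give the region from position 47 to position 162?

The reverse primer's reverse complement GTAGCACGGAATTA matches the template at positions 149–162; the product starts at position 47.
The forward primer is identical to the top strand over positions 47–62: CGCCACATACCATTGG.

5'-CGCCACATACCATTGG-3'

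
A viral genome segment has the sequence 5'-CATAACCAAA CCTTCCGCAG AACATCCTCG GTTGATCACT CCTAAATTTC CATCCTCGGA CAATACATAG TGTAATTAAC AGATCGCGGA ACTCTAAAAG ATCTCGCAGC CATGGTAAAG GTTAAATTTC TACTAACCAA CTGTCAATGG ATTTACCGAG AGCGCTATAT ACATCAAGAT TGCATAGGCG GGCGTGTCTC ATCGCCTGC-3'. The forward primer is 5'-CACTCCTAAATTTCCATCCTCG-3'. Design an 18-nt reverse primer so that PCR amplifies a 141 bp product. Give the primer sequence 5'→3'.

The forward primer binds at positions 37–58, so a 141 bp product ends at position 37 + 141 − 1 = 177.
The reverse primer anneals to the top strand over positions 160–177, i.e. to GAGCGCTATATACATCAA.
Its sequence written 5'→3' is the reverse complement: TTGATGTATATAGCGCTC.

5'-TTGATGTATATAGCGCTC-3'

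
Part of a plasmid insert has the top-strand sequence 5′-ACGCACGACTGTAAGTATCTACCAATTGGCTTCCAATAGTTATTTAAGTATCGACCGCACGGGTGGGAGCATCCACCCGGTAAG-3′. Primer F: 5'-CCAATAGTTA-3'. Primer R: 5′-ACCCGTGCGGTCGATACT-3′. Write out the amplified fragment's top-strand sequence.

The forward primer matches the template at positions 33–42.
Reverse complement of the reverse primer: AGTATCGACCGCACGGGT. This occurs on the top strand at positions 47–64.
The product is the template from position 33 through 64 (32 bp).

5'-CCAATAGTTATTTAAGTATCGACCGCACGGGT-3'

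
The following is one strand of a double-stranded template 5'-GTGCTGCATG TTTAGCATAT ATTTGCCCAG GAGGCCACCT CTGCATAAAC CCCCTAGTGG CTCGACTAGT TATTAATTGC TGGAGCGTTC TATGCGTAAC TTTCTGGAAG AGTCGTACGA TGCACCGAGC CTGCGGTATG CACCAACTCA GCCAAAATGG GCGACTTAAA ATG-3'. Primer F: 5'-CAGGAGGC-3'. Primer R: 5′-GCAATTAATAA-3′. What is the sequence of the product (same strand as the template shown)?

5'-CAGGAGGCCACCTCTGCATAAACCCCCTAGTGGCTCGACTAGTTATTAATTGC-3'

Scanning the template, CAGGAGGC occurs at positions 28–35; this primer anneals to the bottom strand there with its 3' end pointing downstream.
Reverse complement of the reverse primer: TTATTAATTGC. This occurs on the top strand at positions 70–80.
The product is the template from position 28 through 80 (53 bp).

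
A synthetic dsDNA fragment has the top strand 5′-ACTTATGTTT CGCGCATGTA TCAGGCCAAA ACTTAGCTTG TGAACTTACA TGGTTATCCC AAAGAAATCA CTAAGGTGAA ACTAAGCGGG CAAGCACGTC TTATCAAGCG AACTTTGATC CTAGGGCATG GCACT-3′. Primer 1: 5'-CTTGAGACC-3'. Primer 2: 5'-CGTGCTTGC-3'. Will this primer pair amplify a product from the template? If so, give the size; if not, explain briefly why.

Primer 1 (CTTGAGACC) does not match the top strand, and its reverse complement GGTCTCAAG does not match either.
With no annealing site for primer 1, no amplification occurs.

No product — primer 1 has no binding site in the template.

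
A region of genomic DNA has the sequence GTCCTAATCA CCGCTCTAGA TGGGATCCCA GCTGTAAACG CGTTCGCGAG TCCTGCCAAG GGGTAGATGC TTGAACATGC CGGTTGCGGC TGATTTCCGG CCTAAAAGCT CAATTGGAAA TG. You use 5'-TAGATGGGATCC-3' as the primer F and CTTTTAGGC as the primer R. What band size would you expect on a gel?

92 bp

Scanning the template, TAGATGGGATCC occurs at positions 17–28; this primer anneals to the bottom strand there with its 3' end pointing downstream.
Reverse complement of the reverse primer: GCCTAAAAG. This occurs on the top strand at positions 100–108.
Amplicon spans positions 17–108: 92 bp.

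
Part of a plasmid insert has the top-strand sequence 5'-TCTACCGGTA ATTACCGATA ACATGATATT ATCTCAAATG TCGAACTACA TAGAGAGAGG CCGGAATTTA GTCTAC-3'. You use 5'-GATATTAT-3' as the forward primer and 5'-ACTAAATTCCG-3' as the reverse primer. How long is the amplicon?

The forward primer matches the template at positions 25–32.
The reverse primer's reverse complement is CGGAATTTAGT, which matches the template at positions 62–72.
The product runs from position 25 to position 72, so its length is 72 − 25 + 1 = 48 bp.

48 bp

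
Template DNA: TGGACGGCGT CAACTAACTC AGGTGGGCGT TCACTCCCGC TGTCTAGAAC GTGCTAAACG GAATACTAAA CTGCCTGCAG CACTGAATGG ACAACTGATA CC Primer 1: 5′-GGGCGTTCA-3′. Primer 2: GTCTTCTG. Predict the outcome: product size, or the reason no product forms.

No product — primer 2 has no binding site in the template.

Primer 2 (GTCTTCTG) does not match the top strand, and its reverse complement CAGAAGAC does not match either.
With no annealing site for primer 2, no amplification occurs.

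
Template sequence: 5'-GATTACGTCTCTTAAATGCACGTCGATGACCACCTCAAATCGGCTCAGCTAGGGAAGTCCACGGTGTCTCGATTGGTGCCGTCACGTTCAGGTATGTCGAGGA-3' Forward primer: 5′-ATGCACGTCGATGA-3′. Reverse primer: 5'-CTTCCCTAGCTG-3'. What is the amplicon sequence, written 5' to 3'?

5'-ATGCACGTCGATGACCACCTCAAATCGGCTCAGCTAGGGAAG-3'

Forward primer ATGCACGTCGATGA is found on the top strand at positions 16–29.
Taking the reverse complement of CTTCCCTAGCTG gives CAGCTAGGGAAG, found at positions 46–57 on the template; the primer anneals here to the top strand with its 3' end pointing upstream.
The product is the template from position 16 through 57 (42 bp).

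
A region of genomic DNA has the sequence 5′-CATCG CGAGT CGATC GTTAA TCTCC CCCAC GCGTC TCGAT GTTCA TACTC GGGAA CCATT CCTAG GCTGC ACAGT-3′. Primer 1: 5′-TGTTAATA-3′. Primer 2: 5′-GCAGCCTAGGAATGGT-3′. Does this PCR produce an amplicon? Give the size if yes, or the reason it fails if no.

No product — primer 1 has no binding site in the template.

Primer 1 (TGTTAATA) does not match the top strand, and its reverse complement TATTAACA does not match either.
With no annealing site for primer 1, no amplification occurs.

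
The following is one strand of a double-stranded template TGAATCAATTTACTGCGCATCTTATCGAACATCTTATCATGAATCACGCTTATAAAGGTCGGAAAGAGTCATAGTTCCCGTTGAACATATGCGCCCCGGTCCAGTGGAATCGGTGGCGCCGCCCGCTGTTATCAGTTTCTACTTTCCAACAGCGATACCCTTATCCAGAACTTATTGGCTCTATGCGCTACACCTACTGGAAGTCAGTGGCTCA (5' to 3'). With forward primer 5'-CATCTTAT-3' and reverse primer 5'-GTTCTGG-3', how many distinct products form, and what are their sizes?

Two products: 154 bp, 142 bp

The forward primer CATCTTAT matches the top strand at positions 18–25, 30–37.
The reverse primer's reverse complement is CCAGAAC, matching at positions 165–171.
Each forward site pairs with the reverse site to give a product ending at position 171: sizes 154, 142 bp.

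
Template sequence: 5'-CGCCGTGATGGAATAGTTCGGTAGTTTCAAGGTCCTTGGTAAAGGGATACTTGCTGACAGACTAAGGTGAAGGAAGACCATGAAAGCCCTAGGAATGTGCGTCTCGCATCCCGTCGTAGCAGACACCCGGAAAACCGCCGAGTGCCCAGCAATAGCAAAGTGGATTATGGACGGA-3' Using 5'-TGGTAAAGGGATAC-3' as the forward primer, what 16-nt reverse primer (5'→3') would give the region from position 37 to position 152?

The product's 3' end on the top strand is position 152.
The reverse primer anneals to the top strand over positions 137–152, i.e. to GCCGAGTGCCCAGCAA.
Its sequence written 5'→3' is the reverse complement: TTGCTGGGCACTCGGC.

5'-TTGCTGGGCACTCGGC-3'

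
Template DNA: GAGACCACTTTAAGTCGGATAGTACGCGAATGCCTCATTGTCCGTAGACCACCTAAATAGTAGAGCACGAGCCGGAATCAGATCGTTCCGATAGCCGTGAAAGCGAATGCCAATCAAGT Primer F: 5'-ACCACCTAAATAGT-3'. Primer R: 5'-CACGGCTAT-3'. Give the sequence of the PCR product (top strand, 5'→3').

5'-ACCACCTAAATAGTAGAGCACGAGCCGGAATCAGATCGTTCCGATAGCCGTG-3'

The forward primer matches the template at positions 48–61.
Reverse complement of the reverse primer: ATAGCCGTG. This occurs on the top strand at positions 91–99.
The product is the template from position 48 through 99 (52 bp).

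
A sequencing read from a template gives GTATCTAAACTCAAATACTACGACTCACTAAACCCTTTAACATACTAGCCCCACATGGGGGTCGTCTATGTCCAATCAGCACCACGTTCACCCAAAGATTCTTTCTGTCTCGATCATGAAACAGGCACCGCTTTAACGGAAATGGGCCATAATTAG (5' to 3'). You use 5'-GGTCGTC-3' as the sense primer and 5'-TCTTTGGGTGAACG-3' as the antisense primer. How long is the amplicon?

39 bp

Forward primer GGTCGTC is found on the top strand at positions 60–66.
Reverse complement of the reverse primer: CGTTCACCCAAAGA. This occurs on the top strand at positions 85–98.
Product length = (reverse-primer end) − (forward-primer start) + 1 = 98 − 60 + 1 = 39 bp.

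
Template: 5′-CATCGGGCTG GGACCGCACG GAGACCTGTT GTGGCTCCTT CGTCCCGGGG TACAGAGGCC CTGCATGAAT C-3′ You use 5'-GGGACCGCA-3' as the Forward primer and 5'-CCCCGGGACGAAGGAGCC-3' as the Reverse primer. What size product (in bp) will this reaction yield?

41 bp

Forward primer GGGACCGCA is found on the top strand at positions 10–18.
Reverse complement of the reverse primer: GGCTCCTTCGTCCCGGGG. This occurs on the top strand at positions 33–50.
Product length = (reverse-primer end) − (forward-primer start) + 1 = 50 − 10 + 1 = 41 bp.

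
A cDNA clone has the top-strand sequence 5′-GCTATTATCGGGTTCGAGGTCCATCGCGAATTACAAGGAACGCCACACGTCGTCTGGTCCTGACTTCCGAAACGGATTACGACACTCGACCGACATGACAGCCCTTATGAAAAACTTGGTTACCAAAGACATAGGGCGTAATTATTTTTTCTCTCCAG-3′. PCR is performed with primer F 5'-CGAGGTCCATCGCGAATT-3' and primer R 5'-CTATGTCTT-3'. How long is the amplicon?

120 bp

Forward primer CGAGGTCCATCGCGAATT is found on the top strand at positions 15–32.
Taking the reverse complement of CTATGTCTT gives AAGACATAG, found at positions 126–134 on the template; the primer anneals here to the top strand with its 3' end pointing upstream.
Product length = (reverse-primer end) − (forward-primer start) + 1 = 134 − 15 + 1 = 120 bp.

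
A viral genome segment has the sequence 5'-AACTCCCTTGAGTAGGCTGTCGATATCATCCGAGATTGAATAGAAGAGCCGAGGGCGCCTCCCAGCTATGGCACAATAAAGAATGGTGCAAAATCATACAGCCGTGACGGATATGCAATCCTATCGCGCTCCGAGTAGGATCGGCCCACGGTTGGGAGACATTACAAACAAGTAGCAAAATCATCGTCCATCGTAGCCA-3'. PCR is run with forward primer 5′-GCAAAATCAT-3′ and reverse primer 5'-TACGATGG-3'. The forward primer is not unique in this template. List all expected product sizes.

The forward primer GCAAAATCAT matches the top strand at positions 88–97, 175–184.
The reverse primer's reverse complement is CCATCGTA, matching at positions 188–195.
Each forward site pairs with the reverse site to give a product ending at position 195: sizes 108, 21 bp.

108 bp, 21 bp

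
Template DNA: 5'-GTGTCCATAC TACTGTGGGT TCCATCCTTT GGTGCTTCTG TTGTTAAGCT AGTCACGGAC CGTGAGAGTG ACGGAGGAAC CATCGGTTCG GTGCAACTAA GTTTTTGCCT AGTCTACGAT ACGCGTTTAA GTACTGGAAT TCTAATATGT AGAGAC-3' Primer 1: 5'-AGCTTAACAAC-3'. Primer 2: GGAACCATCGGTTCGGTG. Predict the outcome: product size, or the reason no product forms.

No product — the primers' 3' ends point away from each other.

Primer 1 (AGCTTAACAAC) has reverse complement GTTGTTAAGCT, which matches the top strand at positions 40–50; primer 1 anneals to the top strand there with its 3' end pointing upstream toward position 40.
Primer 2 (GGAACCATCGGTTCGGTG) matches the top strand directly at positions 76–93; it anneals to the bottom strand with its 3' end pointing downstream toward position 93.
The 3' ends diverge (primer 1 extends toward position 1, primer 2 toward position 156), so the primers never converge on a shared product.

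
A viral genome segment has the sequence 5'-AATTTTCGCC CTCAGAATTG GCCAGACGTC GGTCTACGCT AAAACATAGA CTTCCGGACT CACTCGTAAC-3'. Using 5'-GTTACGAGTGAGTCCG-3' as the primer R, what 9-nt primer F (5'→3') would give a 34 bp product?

The reverse primer's reverse complement CGGACTCACTCGTAAC matches the template at positions 55–70, so the product ends at position 70.
A 34 bp product then starts at position 70 − 34 + 1 = 37.
The forward primer is identical to the top strand there: CGCTAAAAC.

5'-CGCTAAAAC-3'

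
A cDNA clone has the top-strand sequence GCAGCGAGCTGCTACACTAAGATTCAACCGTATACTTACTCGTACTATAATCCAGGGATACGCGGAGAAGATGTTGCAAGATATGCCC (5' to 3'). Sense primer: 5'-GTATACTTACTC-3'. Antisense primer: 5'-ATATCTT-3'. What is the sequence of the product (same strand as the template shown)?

The forward primer matches the template at positions 30–41.
Reverse complement of the reverse primer: AAGATAT. This occurs on the top strand at positions 78–84.
The product is the template from position 30 through 84 (55 bp).

5'-GTATACTTACTCGTACTATAATCCAGGGATACGCGGAGAAGATGTTGCAAGATAT-3'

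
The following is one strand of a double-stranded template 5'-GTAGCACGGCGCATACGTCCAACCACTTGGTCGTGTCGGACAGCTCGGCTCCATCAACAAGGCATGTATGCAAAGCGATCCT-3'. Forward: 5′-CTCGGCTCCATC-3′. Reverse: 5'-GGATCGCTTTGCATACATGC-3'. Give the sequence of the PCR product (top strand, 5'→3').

Forward primer CTCGGCTCCATC is found on the top strand at positions 44–55.
Reverse complement of the reverse primer: GCATGTATGCAAAGCGATCC. This occurs on the top strand at positions 62–81.
The product is the template from position 44 through 81 (38 bp).

5'-CTCGGCTCCATCAACAAGGCATGTATGCAAAGCGATCC-3'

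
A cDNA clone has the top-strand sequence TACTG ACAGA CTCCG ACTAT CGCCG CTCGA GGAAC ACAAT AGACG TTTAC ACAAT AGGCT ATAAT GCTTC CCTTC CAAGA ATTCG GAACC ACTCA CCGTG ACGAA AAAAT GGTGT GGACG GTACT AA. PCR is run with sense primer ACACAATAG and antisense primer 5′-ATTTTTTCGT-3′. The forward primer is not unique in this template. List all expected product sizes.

The forward primer ACACAATAG matches the top strand at positions 34–42, 49–57.
The reverse primer's reverse complement is ACGAAAAAAT, matching at positions 101–110.
Each forward site pairs with the reverse site to give a product ending at position 110: sizes 77, 62 bp.

77 bp, 62 bp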